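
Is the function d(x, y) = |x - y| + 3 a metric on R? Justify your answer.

No. d fails identity of indiscernibles (specifically d(x,x) = 0): d(0, 0) = |0 - 0| + 3 = 0 + 3 = 3 ≠ 0.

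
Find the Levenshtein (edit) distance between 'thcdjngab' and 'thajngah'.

Let D[i][j] be the edit distance between the first i characters of 'thcdjngab' and the first j characters of 'thajngah', with D[i][0] = i, D[0][j] = j, and D[i][j] = D[i-1][j-1] if the characters match, else 1 + min(D[i-1][j], D[i][j-1], D[i-1][j-1]). Filling the table (rows: prefixes of 'thcdjngab', columns: prefixes of 'thajngah'):
     ε  t  h  a  j  n  g  a  h
  ε  0  1  2  3  4  5  6  7  8
  t  1  0  1  2  3  4  5  6  7
  h  2  1  0  1  2  3  4  5  6
  c  3  2  1  1  2  3  4  5  6
  d  4  3  2  2  2  3  4  5  6
  j  5  4  3  3  2  3  4  5  6
  n  6  5  4  4  3  2  3  4  5
  g  7  6  5  5  4  3  2  3  4
  a  8  7  6  5  5  4  3  2  3
  b  9  8  7  6  6  5  4  3  3
The bottom-right entry gives D[9][8] = 3, so no sequence of fewer than 3 edits works. Backtracking through the table gives one optimal edit sequence (3 edits):
  thcdjngab → thdjngab (del c @3)
  thdjngab → thajngab (sub d→a @3)
  thajngab → thajngah (sub b→h @8)
Edit distance = 3.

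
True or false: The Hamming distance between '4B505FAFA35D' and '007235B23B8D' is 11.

Differing positions: 1, 2, 3, 4, 5, 6, 7, 8, 9, 10, 11. Hamming distance = 11, so the claim is true.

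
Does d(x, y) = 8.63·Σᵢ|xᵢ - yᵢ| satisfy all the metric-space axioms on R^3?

Yes. The L1 (Manhattan) norm induces a metric on R^3, and multiplying a metric by a positive constant 8.63 > 0 preserves all four axioms: non-negativity (8.63·||x-y|| ≥ 0), identity (8.63·||x-y|| = 0 ⟺ ||x-y|| = 0 ⟺ x = y), symmetry (||x-y|| = ||y-x||), and the triangle inequality (8.63·||x-z|| ≤ 8.63·||x-y|| + 8.63·||y-z||). So d is a metric.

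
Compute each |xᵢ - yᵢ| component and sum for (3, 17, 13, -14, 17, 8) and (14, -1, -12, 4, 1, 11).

Σ|x_i - y_i| = |3 - 14| + |17 - (-1)| + |13 - (-12)| + |-14 - 4| + |17 - 1| + |8 - 11| = 11 + 18 + 25 + 18 + 16 + 3 = 91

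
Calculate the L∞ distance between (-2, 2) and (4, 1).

max(|x_i - y_i|) = max(|-2 - 4|, |2 - 1|) = max(6, 1) = 6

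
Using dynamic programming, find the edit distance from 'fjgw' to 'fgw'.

Let D[i][j] be the edit distance between the first i characters of 'fjgw' and the first j characters of 'fgw', with D[i][0] = i, D[0][j] = j, and D[i][j] = D[i-1][j-1] if the characters match, else 1 + min(D[i-1][j], D[i][j-1], D[i-1][j-1]). Filling the table (rows: prefixes of 'fjgw', columns: prefixes of 'fgw'):
     ε  f  g  w
  ε  0  1  2  3
  f  1  0  1  2
  j  2  1  1  2
  g  3  2  1  2
  w  4  3  2  1
The bottom-right entry gives D[4][3] = 1, so no sequence of fewer than 1 edit works. Backtracking through the table gives one optimal edit sequence (1 edit):
  fjgw → fgw (del j @2)
Edit distance = 1.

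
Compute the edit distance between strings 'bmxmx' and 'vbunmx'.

Let D[i][j] be the edit distance between the first i characters of 'bmxmx' and the first j characters of 'vbunmx', with D[i][0] = i, D[0][j] = j, and D[i][j] = D[i-1][j-1] if the characters match, else 1 + min(D[i-1][j], D[i][j-1], D[i-1][j-1]). Filling the table (rows: prefixes of 'bmxmx', columns: prefixes of 'vbunmx'):
     ε  v  b  u  n  m  x
  ε  0  1  2  3  4  5  6
  b  1  1  1  2  3  4  5
  m  2  2  2  2  3  3  4
  x  3  3  3  3  3  4  3
  m  4  4  4  4  4  3  4
  x  5  5  5  5  5  4  3
The bottom-right entry gives D[5][6] = 3, so no sequence of fewer than 3 edits works. Backtracking through the table gives one optimal edit sequence (3 edits):
  bmxmx → vbmxmx (ins v @1)
  vbmxmx → vbuxmx (sub m→u @3)
  vbuxmx → vbunmx (sub x→n @4)
Edit distance = 3.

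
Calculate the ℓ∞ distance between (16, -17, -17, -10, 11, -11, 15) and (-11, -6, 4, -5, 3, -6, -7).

max(|x_i - y_i|) = max(|16 - (-11)|, |-17 - (-6)|, |-17 - 4|, |-10 - (-5)|, |11 - 3|, |-11 - (-6)|, |15 - (-7)|) = max(27, 11, 21, 5, 8, 5, 22) = 27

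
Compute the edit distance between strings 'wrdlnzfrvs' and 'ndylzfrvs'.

Let D[i][j] be the edit distance between the first i characters of 'wrdlnzfrvs' and the first j characters of 'ndylzfrvs', with D[i][0] = i, D[0][j] = j, and D[i][j] = D[i-1][j-1] if the characters match, else 1 + min(D[i-1][j], D[i][j-1], D[i-1][j-1]). Filling the table (rows: prefixes of 'wrdlnzfrvs', columns: prefixes of 'ndylzfrvs'):
     ε  n  d  y  l  z  f  r  v  s
  ε  0  1  2  3  4  5  6  7  8  9
  w  1  1  2  3  4  5  6  7  8  9
  r  2  2  2  3  4  5  6  6  7  8
  d  3  3  2  3  4  5  6  7  7  8
  l  4  4  3  3  3  4  5  6  7  8
  n  5  4  4  4  4  4  5  6  7  8
  z  6  5  5  5  5  4  5  6  7  8
  f  7  6  6  6  6  5  4  5  6  7
  r  8  7  7  7  7  6  5  4  5  6
  v  9  8  8  8  8  7  6  5  4  5
  s 10  9  9  9  9  8  7  6  5  4
The bottom-right entry gives D[10][9] = 4, so no sequence of fewer than 4 edits works. Backtracking through the table gives one optimal edit sequence (4 edits):
  wrdlnzfrvs → rdlnzfrvs (del w @1)
  rdlnzfrvs → ndlnzfrvs (sub r→n @1)
  ndlnzfrvs → ndynzfrvs (sub l→y @3)
  ndynzfrvs → ndylzfrvs (sub n→l @4)
Edit distance = 4.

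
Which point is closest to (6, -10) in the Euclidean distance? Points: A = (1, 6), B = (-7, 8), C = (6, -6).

Distances: d(A) ≈ 16.7631, d(B) ≈ 22.2036, d(C) = 4. Nearest: C = (6, -6) with distance 4.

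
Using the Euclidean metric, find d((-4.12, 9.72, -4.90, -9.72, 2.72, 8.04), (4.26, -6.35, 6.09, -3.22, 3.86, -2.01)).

√(Σ(x_i - y_i)²) = √((-4.12 - 4.26)² + (9.72 - (-6.35))² + (-4.9 - 6.09)² + (-9.72 - (-3.22))² + (2.72 - 3.86)² + (8.04 - (-2.01))²)
= √((-8.38)² + 16.07² + (-10.99)² + (-6.5)² + (-1.14)² + 10.05²) = √(70.2244 + 258.2449 + 120.7801 + 42.25 + 1.2996 + 101.0025) = √593.8015 ≈ 24.368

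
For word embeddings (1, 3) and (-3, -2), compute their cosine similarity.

With u = (1, 3), v = (-3, -2):
u·v = 1·(-3) + 3·(-2) = (-3) + (-6) = -9.
|u| = √(1² + 3²) = √10, |v| = √((-3)² + (-2)²) = √13, so |u||v| = √(10·13) = √130.
cos θ = (u·v)/(|u||v|) = -9/√130 ≈ -0.7894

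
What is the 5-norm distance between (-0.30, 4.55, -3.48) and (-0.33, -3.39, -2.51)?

(Σ|x_i - y_i|^5)^(1/5) = (|-0.3 - (-0.33)|^5 + |4.55 - (-3.39)|^5 + |-3.48 - (-2.51)|^5)^(1/5)
= (0.03^5 + 7.94^5 + 0.97^5)^(1/5) ≈ (0 + 31557.4943 + 0.8587)^(1/5) = (31558.353)^(1/5) ≈ 7.94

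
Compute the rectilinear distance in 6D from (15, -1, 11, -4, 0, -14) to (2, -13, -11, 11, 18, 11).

Σ|x_i - y_i| = |15 - 2| + |-1 - (-13)| + |11 - (-11)| + |-4 - 11| + |0 - 18| + |-14 - 11| = 13 + 12 + 22 + 15 + 18 + 25 = 105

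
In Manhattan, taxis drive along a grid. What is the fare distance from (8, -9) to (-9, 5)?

Σ|x_i - y_i| = |8 - (-9)| + |-9 - 5| = 17 + 14 = 31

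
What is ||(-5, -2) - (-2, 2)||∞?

max(|x_i - y_i|) = max(|-5 - (-2)|, |-2 - 2|) = max(3, 4) = 4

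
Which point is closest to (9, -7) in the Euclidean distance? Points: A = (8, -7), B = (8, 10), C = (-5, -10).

Distances: d(A) = 1, d(B) ≈ 17.0294, d(C) ≈ 14.3178. Nearest: A = (8, -7) with distance 1.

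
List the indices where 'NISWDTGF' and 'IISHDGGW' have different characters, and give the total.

Differing positions: 1, 4, 6, 8. Hamming distance = 4.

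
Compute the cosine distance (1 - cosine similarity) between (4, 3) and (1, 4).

With u = (4, 3), v = (1, 4):
u·v = 4·1 + 3·4 = 4 + 12 = 16.
|u| = √(4² + 3²) = √25, |v| = √(1² + 4²) = √17, so |u||v| = √(25·17) = √425.
cos θ = (u·v)/(|u||v|) = 16/√425 ≈ 0.7761
Cosine distance = 1 - cos θ ≈ 1 - 0.7761 = 0.2239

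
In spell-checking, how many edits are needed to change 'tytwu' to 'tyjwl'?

Let D[i][j] be the edit distance between the first i characters of 'tytwu' and the first j characters of 'tyjwl', with D[i][0] = i, D[0][j] = j, and D[i][j] = D[i-1][j-1] if the characters match, else 1 + min(D[i-1][j], D[i][j-1], D[i-1][j-1]). Filling the table (rows: prefixes of 'tytwu', columns: prefixes of 'tyjwl'):
     ε  t  y  j  w  l
  ε  0  1  2  3  4  5
  t  1  0  1  2  3  4
  y  2  1  0  1  2  3
  t  3  2  1  1  2  3
  w  4  3  2  2  1  2
  u  5  4  3  3  2  2
The bottom-right entry gives D[5][5] = 2, so no sequence of fewer than 2 edits works. Backtracking through the table gives one optimal edit sequence (2 edits):
  tytwu → tyjwu (sub t→j @3)
  tyjwu → tyjwl (sub u→l @5)
Edit distance = 2.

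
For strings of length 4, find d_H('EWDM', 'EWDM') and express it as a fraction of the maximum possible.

Differing positions: none. Hamming distance = 0. The maximum possible Hamming distance for length-4 strings is 4, so d_H/4 = 0/4 = 0.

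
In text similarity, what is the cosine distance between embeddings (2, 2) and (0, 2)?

With u = (2, 2), v = (0, 2):
u·v = 2·0 + 2·2 = 0 + 4 = 4.
|u| = √(2² + 2²) = √8, |v| = √(0² + 2²) = √4, so |u||v| = √(8·4) = √32.
cos θ = (u·v)/(|u||v|) = 4/√32 ≈ 0.7071
Cosine distance = 1 - cos θ ≈ 1 - 0.7071 = 0.2929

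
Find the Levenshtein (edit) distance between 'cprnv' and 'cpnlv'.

Let D[i][j] be the edit distance between the first i characters of 'cprnv' and the first j characters of 'cpnlv', with D[i][0] = i, D[0][j] = j, and D[i][j] = D[i-1][j-1] if the characters match, else 1 + min(D[i-1][j], D[i][j-1], D[i-1][j-1]). Filling the table (rows: prefixes of 'cprnv', columns: prefixes of 'cpnlv'):
     ε  c  p  n  l  v
  ε  0  1  2  3  4  5
  c  1  0  1  2  3  4
  p  2  1  0  1  2  3
  r  3  2  1  1  2  3
  n  4  3  2  1  2  3
  v  5  4  3  2  2  2
The bottom-right entry gives D[5][5] = 2, so no sequence of fewer than 2 edits works. Backtracking through the table gives one optimal edit sequence (2 edits):
  cprnv → cpnnv (sub r→n @3)
  cpnnv → cpnlv (sub n→l @4)
Edit distance = 2.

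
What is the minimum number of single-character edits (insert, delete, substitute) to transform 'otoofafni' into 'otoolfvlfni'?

Let D[i][j] be the edit distance between the first i characters of 'otoofafni' and the first j characters of 'otoolfvlfni', with D[i][0] = i, D[0][j] = j, and D[i][j] = D[i-1][j-1] if the characters match, else 1 + min(D[i-1][j], D[i][j-1], D[i-1][j-1]). Filling the table (rows: prefixes of 'otoofafni', columns: prefixes of 'otoolfvlfni'):
     ε  o  t  o  o  l  f  v  l  f  n  i
  ε  0  1  2  3  4  5  6  7  8  9 10 11
  o  1  0  1  2  3  4  5  6  7  8  9 10
  t  2  1  0  1  2  3  4  5  6  7  8  9
  o  3  2  1  0  1  2  3  4  5  6  7  8
  o  4  3  2  1  0  1  2  3  4  5  6  7
  f  5  4  3  2  1  1  1  2  3  4  5  6
  a  6  5  4  3  2  2  2  2  3  4  5  6
  f  7  6  5  4  3  3  2  3  3  3  4  5
  n  8  7  6  5  4  4  3  3  4  4  3  4
  i  9  8  7  6  5  5  4  4  4  5  4  3
The bottom-right entry gives D[9][11] = 3, so no sequence of fewer than 3 edits works. Backtracking through the table gives one optimal edit sequence (3 edits):
  otoofafni → otoolfafni (ins l @5)
  otoolfafni → otoolfvafni (ins v @7)
  otoolfvafni → otoolfvlfni (sub a→l @8)
Edit distance = 3.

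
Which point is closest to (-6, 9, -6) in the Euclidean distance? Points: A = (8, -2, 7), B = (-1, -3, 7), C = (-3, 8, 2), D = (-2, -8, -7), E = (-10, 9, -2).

Distances: d(A) ≈ 22.0454, d(B) ≈ 18.3848, d(C) ≈ 8.6023, d(D) ≈ 17.4929, d(E) ≈ 5.6569. Nearest: E = (-10, 9, -2) with distance 5.6569.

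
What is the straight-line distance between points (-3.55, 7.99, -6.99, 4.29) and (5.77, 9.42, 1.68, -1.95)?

√(Σ(x_i - y_i)²) = √((-3.55 - 5.77)² + (7.99 - 9.42)² + (-6.99 - 1.68)² + (4.29 - (-1.95))²)
= √((-9.32)² + (-1.43)² + (-8.67)² + 6.24²) = √(86.8624 + 2.0449 + 75.1689 + 38.9376) = √203.0138 ≈ 14.2483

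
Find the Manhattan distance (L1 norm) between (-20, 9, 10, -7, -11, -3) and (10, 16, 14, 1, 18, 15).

Σ|x_i - y_i| = |-20 - 10| + |9 - 16| + |10 - 14| + |-7 - 1| + |-11 - 18| + |-3 - 15| = 30 + 7 + 4 + 8 + 29 + 18 = 96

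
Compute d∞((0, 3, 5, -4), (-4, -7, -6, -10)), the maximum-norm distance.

max(|x_i - y_i|) = max(|0 - (-4)|, |3 - (-7)|, |5 - (-6)|, |-4 - (-10)|) = max(4, 10, 11, 6) = 11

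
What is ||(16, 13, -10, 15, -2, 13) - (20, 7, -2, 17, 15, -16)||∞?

max(|x_i - y_i|) = max(|16 - 20|, |13 - 7|, |-10 - (-2)|, |15 - 17|, |-2 - 15|, |13 - (-16)|) = max(4, 6, 8, 2, 17, 29) = 29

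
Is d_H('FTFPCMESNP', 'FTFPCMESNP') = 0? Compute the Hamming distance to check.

Differing positions: none. Hamming distance = 0, so the claim is true.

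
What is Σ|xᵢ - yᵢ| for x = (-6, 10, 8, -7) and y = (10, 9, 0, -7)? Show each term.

Σ|x_i - y_i| = |-6 - 10| + |10 - 9| + |8 - 0| + |-7 - (-7)| = 16 + 1 + 8 + 0 = 25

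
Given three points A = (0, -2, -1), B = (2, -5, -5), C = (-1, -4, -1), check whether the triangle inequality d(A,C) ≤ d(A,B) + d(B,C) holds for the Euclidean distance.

d(A,B) = √(2² + 3² + 4²) = √29 ≈ 5.3852, d(B,C) = √(3² + 1² + 4²) = √26 ≈ 5.099, d(A,C) = √(1² + 2² + 0²) = √5 ≈ 2.2361.
d(A,C) ≈ 2.2361 ≤ 5.3852 + 5.099 = 10.4842. Triangle inequality is satisfied.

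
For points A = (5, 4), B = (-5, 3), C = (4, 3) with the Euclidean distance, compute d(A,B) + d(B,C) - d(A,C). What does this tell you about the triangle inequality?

d(A,B) = √(10² + 1²) = √101 ≈ 10.0499, d(B,C) = √(9² + 0²) = √81 = 9, d(A,C) = √(1² + 1²) = √2 ≈ 1.4142.
d(A,B) + d(B,C) - d(A,C) = 10.0499 + 9 - 1.4142 = 19.0499 - 1.4142 = 17.6357 (to 4 decimal places). This is ≥ 0, so the triangle inequality holds for these points.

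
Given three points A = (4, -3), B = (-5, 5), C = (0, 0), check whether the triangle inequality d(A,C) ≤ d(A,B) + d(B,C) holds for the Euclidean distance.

d(A,B) = √(9² + 8²) = √145 ≈ 12.0416, d(B,C) = √(5² + 5²) = √50 ≈ 7.0711, d(A,C) = √(4² + 3²) = √25 = 5.
d(A,C) = 5 ≤ 12.0416 + 7.0711 = 19.1127. Triangle inequality is satisfied.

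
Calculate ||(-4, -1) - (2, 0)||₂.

√(Σ(x_i - y_i)²) = √((-4 - 2)² + (-1 - 0)²)
= √((-6)² + (-1)²) = √(36 + 1) = √37 ≈ 6.0828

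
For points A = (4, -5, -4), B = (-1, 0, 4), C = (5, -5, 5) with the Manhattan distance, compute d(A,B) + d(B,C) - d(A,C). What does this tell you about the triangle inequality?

d(A,B) = 5 + 5 + 8 = 18, d(B,C) = 6 + 5 + 1 = 12, d(A,C) = 1 + 0 + 9 = 10.
d(A,B) + d(B,C) - d(A,C) = 18 + 12 - 10 = 30 - 10 = 20. This is ≥ 0, so the triangle inequality holds for these points.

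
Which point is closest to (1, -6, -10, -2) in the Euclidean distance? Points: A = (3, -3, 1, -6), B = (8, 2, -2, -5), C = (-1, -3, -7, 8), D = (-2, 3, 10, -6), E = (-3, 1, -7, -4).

Distances: d(A) ≈ 12.2474, d(B) ≈ 13.6382, d(C) ≈ 11.0454, d(D) ≈ 22.4944, d(E) ≈ 8.8318. Nearest: E = (-3, 1, -7, -4) with distance 8.8318.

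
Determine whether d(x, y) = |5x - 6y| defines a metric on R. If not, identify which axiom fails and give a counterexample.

No. d fails symmetry: d(4, 2) = |5·4 - 6·2| = |8| = 8, but d(2, 4) = |5·2 - 6·4| = |-14| = 14. Since 8 ≠ 14, d(x,y) ≠ d(y,x) in general.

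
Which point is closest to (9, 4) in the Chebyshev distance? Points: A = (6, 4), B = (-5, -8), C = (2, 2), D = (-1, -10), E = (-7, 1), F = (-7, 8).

Distances: d(A) = 3, d(B) = 14, d(C) = 7, d(D) = 14, d(E) = 16, d(F) = 16. Nearest: A = (6, 4) with distance 3.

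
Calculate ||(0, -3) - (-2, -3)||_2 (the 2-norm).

(Σ|x_i - y_i|^2)^(1/2) = (|0 - (-2)|^2 + |-3 - (-3)|^2)^(1/2)
= (2^2 + 0^2)^(1/2) = (4 + 0)^(1/2) = (4)^(1/2) = 2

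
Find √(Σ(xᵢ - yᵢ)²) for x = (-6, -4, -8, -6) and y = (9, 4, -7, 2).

√(Σ(x_i - y_i)²) = √((-6 - 9)² + (-4 - 4)² + (-8 - (-7))² + (-6 - 2)²)
= √((-15)² + (-8)² + (-1)² + (-8)²) = √(225 + 64 + 1 + 64) = √354 ≈ 18.8149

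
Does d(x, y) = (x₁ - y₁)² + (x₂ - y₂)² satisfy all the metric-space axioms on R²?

No. The squared Euclidean distance fails the triangle inequality. Counterexample: x = (0, 0), y = (3, 5), z = (6, 10). d(x,z) = 6² + 10² = 136, but d(x,y) + d(y,z) = (3² + 5²) + (3² + 5²) = 34 + 34 = 68. Since 136 > 68, the triangle inequality is violated. (Note: √d, the ordinary Euclidean distance, IS a metric.)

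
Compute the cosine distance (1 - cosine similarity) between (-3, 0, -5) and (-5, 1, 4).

With u = (-3, 0, -5), v = (-5, 1, 4):
u·v = (-3)·(-5) + 0·1 + (-5)·4 = 15 + 0 + (-20) = -5.
|u| = √((-3)² + 0² + (-5)²) = √34, |v| = √((-5)² + 1² + 4²) = √42, so |u||v| = √(34·42) = √1428.
cos θ = (u·v)/(|u||v|) = -5/√1428 ≈ -0.1323
Cosine distance = 1 - cos θ ≈ 1 - (-0.1323) = 1.1323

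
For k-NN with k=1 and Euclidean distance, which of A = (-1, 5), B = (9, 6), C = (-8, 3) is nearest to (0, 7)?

Distances: d(A) ≈ 2.2361, d(B) ≈ 9.0554, d(C) ≈ 8.9443. Nearest: A = (-1, 5) with distance 2.2361.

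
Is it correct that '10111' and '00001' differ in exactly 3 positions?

Differing positions: 1, 3, 4. Hamming distance = 3, so the claim is true.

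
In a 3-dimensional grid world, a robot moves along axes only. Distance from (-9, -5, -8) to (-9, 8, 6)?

Σ|x_i - y_i| = |-9 - (-9)| + |-5 - 8| + |-8 - 6| = 0 + 13 + 14 = 27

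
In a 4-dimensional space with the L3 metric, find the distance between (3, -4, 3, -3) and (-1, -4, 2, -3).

(Σ|x_i - y_i|^3)^(1/3) = (|3 - (-1)|^3 + |-4 - (-4)|^3 + |3 - 2|^3 + |-3 - (-3)|^3)^(1/3)
= (4^3 + 0^3 + 1^3 + 0^3)^(1/3) = (64 + 0 + 1 + 0)^(1/3) = (65)^(1/3) ≈ 4.0207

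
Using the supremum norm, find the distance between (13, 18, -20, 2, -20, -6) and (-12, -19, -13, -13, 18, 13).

max(|x_i - y_i|) = max(|13 - (-12)|, |18 - (-19)|, |-20 - (-13)|, |2 - (-13)|, |-20 - 18|, |-6 - 13|) = max(25, 37, 7, 15, 38, 19) = 38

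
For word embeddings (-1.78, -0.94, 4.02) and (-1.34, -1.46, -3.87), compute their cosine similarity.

With u = (-1.78, -0.94, 4.02), v = (-1.34, -1.46, -3.87):
u·v = (-1.78)·(-1.34) + (-0.94)·(-1.46) + 4.02·(-3.87) = 2.3852 + 1.3724 + (-15.5574) = -11.7998.
|u| = √((-1.78)² + (-0.94)² + 4.02²) = √(3.1684 + 0.8836 + 16.1604) = √20.2124, |v| = √((-1.34)² + (-1.46)² + (-3.87)²) = √(1.7956 + 2.1316 + 14.9769) = √18.9041.
cos θ = (u·v)/(|u||v|) = -11.7998/(√20.2124·√18.9041) ≈ -0.6037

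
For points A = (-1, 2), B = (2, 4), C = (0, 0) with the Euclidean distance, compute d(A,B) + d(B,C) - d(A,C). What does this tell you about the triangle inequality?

d(A,B) = √(3² + 2²) = √13 ≈ 3.6056, d(B,C) = √(2² + 4²) = √20 ≈ 4.4721, d(A,C) = √(1² + 2²) = √5 ≈ 2.2361.
d(A,B) + d(B,C) - d(A,C) = 3.6056 + 4.4721 - 2.2361 = 8.0777 - 2.2361 = 5.8416 (to 4 decimal places). This is ≥ 0, so the triangle inequality holds for these points.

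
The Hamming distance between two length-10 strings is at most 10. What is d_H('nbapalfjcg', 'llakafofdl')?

Differing positions: 1, 2, 4, 6, 7, 8, 9, 10. Hamming distance = 8. The maximum possible Hamming distance for length-10 strings is 10, so d_H/10 = 8/10 = 0.8.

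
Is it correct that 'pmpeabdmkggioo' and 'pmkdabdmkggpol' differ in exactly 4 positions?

Differing positions: 3, 4, 12, 14. Hamming distance = 4, so the claim is true.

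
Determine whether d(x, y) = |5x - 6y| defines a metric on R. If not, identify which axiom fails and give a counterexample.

No. d fails symmetry: d(3, 7) = |5·3 - 6·7| = |-27| = 27, but d(7, 3) = |5·7 - 6·3| = |17| = 17. Since 27 ≠ 17, d(x,y) ≠ d(y,x) in general.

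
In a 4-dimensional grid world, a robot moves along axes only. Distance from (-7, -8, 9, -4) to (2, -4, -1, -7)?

Σ|x_i - y_i| = |-7 - 2| + |-8 - (-4)| + |9 - (-1)| + |-4 - (-7)| = 9 + 4 + 10 + 3 = 26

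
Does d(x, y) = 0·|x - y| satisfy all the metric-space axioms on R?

No. With c = 0, d(x,y) = 0 for all x, y. This fails identity of indiscernibles: d(6, 12) = 0 but 6 ≠ 12.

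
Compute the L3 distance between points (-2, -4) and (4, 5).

(Σ|x_i - y_i|^3)^(1/3) = (|-2 - 4|^3 + |-4 - 5|^3)^(1/3)
= (6^3 + 9^3)^(1/3) = (216 + 729)^(1/3) = (945)^(1/3) ≈ 9.8132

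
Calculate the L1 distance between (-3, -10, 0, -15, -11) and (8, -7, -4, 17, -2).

Σ|x_i - y_i| = |-3 - 8| + |-10 - (-7)| + |0 - (-4)| + |-15 - 17| + |-11 - (-2)| = 11 + 3 + 4 + 32 + 9 = 59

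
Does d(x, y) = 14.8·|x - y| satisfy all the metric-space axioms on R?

Yes. Since |x - y| is a metric on R and 14.8 > 0, the positive scalar multiple 14.8·|x - y| is also a metric: scaling by a positive constant preserves non-negativity, identity (d=0 ⟺ |x-y|=0 ⟺ x=y), symmetry, and the triangle inequality.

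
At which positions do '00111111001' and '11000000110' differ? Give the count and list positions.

Differing positions: 1, 2, 3, 4, 5, 6, 7, 8, 9, 10, 11. Hamming distance = 11.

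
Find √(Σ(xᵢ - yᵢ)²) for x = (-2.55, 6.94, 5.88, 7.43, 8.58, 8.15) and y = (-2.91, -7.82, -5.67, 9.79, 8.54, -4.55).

√(Σ(x_i - y_i)²) = √((-2.55 - (-2.91))² + (6.94 - (-7.82))² + (5.88 - (-5.67))² + (7.43 - 9.79)² + (8.58 - 8.54)² + (8.15 - (-4.55))²)
= √(0.36² + 14.76² + 11.55² + (-2.36)² + 0.04² + 12.7²) = √(0.1296 + 217.8576 + 133.4025 + 5.5696 + 0.0016 + 161.29) = √518.2509 ≈ 22.7651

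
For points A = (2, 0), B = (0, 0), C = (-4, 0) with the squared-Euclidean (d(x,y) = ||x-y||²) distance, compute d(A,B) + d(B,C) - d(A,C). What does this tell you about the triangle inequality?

d(A,B) = 2² + 0² = 4, d(B,C) = 4² + 0² = 16, d(A,C) = 6² + 0² = 36.
d(A,B) + d(B,C) - d(A,C) = 4 + 16 - 36 = 20 - 36 = -16. This is < 0, so the triangle inequality FAILS for these points (squared-Euclidean is not a metric).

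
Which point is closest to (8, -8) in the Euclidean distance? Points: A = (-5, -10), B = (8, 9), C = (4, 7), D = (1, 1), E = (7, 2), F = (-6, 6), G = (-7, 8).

Distances: d(A) ≈ 13.1529, d(B) = 17, d(C) ≈ 15.5242, d(D) ≈ 11.4018, d(E) ≈ 10.0499, d(F) ≈ 19.799, d(G) ≈ 21.9317. Nearest: E = (7, 2) with distance 10.0499.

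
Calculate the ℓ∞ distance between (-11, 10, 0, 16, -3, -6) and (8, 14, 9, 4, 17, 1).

max(|x_i - y_i|) = max(|-11 - 8|, |10 - 14|, |0 - 9|, |16 - 4|, |-3 - 17|, |-6 - 1|) = max(19, 4, 9, 12, 20, 7) = 20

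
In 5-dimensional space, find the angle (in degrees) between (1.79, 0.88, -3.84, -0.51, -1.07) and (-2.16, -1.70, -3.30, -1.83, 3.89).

With u = (1.79, 0.88, -3.84, -0.51, -1.07), v = (-2.16, -1.70, -3.30, -1.83, 3.89):
u·v = 1.79·(-2.16) + 0.88·(-1.7) + (-3.84)·(-3.3) + (-0.51)·(-1.83) + (-1.07)·3.89 = (-3.8664) + (-1.496) + 12.672 + 0.9333 + (-4.1623) = 4.0806.
|u| = √(1.79² + 0.88² + (-3.84)² + (-0.51)² + (-1.07)²) = √(3.2041 + 0.7744 + 14.7456 + 0.2601 + 1.1449) = √20.1291, |v| = √((-2.16)² + (-1.7)² + (-3.3)² + (-1.83)² + 3.89²) = √(4.6656 + 2.89 + 10.89 + 3.3489 + 15.1321) = √36.9266.
cos θ = (u·v)/(|u||v|) = 4.0806/(√20.1291·√36.9266) ≈ 0.149673
θ = arccos(0.149673) ≈ 81.39°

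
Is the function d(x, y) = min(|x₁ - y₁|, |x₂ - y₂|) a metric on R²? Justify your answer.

No. d fails identity of indiscernibles: take x = (1, 0) and y = (1, 1). Then d(x,y) = min(|1 - 1|, |0 - 1|) = min(0, 1) = 0, yet x ≠ y.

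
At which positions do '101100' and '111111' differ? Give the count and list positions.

Differing positions: 2, 5, 6. Hamming distance = 3.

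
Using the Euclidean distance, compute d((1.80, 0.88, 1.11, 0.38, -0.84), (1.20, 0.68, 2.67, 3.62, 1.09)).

(Σ|x_i - y_i|^2)^(1/2) = (|1.8 - 1.2|^2 + |0.88 - 0.68|^2 + |1.11 - 2.67|^2 + |0.38 - 3.62|^2 + |-0.84 - 1.09|^2)^(1/2)
= (0.6^2 + 0.2^2 + 1.56^2 + 3.24^2 + 1.93^2)^(1/2) = (0.36 + 0.04 + 2.4336 + 10.4976 + 3.7249)^(1/2) = (17.0561)^(1/2) ≈ 4.1299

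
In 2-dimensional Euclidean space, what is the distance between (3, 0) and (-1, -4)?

√(Σ(x_i - y_i)²) = √((3 - (-1))² + (0 - (-4))²)
= √(4² + 4²) = √(16 + 16) = √32 ≈ 5.6569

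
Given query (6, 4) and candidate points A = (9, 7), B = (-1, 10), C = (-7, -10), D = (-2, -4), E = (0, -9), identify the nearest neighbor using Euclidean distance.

Distances: d(A) ≈ 4.2426, d(B) ≈ 9.2195, d(C) ≈ 19.105, d(D) ≈ 11.3137, d(E) ≈ 14.3178. Nearest: A = (9, 7) with distance 4.2426.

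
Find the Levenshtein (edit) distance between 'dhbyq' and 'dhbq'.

Let D[i][j] be the edit distance between the first i characters of 'dhbyq' and the first j characters of 'dhbq', with D[i][0] = i, D[0][j] = j, and D[i][j] = D[i-1][j-1] if the characters match, else 1 + min(D[i-1][j], D[i][j-1], D[i-1][j-1]). Filling the table (rows: prefixes of 'dhbyq', columns: prefixes of 'dhbq'):
     ε  d  h  b  q
  ε  0  1  2  3  4
  d  1  0  1  2  3
  h  2  1  0  1  2
  b  3  2  1  0  1
  y  4  3  2  1  1
  q  5  4  3  2  1
The bottom-right entry gives D[5][4] = 1, so no sequence of fewer than 1 edit works. Backtracking through the table gives one optimal edit sequence (1 edit):
  dhbyq → dhbq (del y @4)
Edit distance = 1.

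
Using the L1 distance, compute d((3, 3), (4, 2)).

Σ|x_i - y_i| = |3 - 4| + |3 - 2| = 1 + 1 = 2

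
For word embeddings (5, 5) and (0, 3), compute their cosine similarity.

With u = (5, 5), v = (0, 3):
u·v = 5·0 + 5·3 = 0 + 15 = 15.
|u| = √(5² + 5²) = √50, |v| = √(0² + 3²) = √9, so |u||v| = √(50·9) = √450.
cos θ = (u·v)/(|u||v|) = 15/√450 ≈ 0.7071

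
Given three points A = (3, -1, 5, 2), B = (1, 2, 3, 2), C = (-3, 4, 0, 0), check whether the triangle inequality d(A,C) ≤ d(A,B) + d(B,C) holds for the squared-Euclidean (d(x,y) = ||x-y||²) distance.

d(A,B) = 2² + 3² + 2² + 0² = 17, d(B,C) = 4² + 2² + 3² + 2² = 33, d(A,C) = 6² + 5² + 5² + 2² = 90.
d(A,C) = 90 > 17 + 33 = 50. Triangle inequality is VIOLATED. (Squared-Euclidean is not a metric — this is a counterexample.)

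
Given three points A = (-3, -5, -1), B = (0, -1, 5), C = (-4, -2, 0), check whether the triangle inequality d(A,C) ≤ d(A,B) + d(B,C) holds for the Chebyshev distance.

d(A,B) = max(3, 4, 6) = 6, d(B,C) = max(4, 1, 5) = 5, d(A,C) = max(1, 3, 1) = 3.
d(A,C) = 3 ≤ 6 + 5 = 11. Triangle inequality is satisfied.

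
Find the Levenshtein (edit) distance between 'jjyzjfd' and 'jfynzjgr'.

Let D[i][j] be the edit distance between the first i characters of 'jjyzjfd' and the first j characters of 'jfynzjgr', with D[i][0] = i, D[0][j] = j, and D[i][j] = D[i-1][j-1] if the characters match, else 1 + min(D[i-1][j], D[i][j-1], D[i-1][j-1]). Filling the table (rows: prefixes of 'jjyzjfd', columns: prefixes of 'jfynzjgr'):
     ε  j  f  y  n  z  j  g  r
  ε  0  1  2  3  4  5  6  7  8
  j  1  0  1  2  3  4  5  6  7
  j  2  1  1  2  3  4  4  5  6
  y  3  2  2  1  2  3  4  5  6
  z  4  3  3  2  2  2  3  4  5
  j  5  4  4  3  3  3  2  3  4
  f  6  5  4  4  4  4  3  3  4
  d  7  6  5  5  5  5  4  4  4
The bottom-right entry gives D[7][8] = 4, so no sequence of fewer than 4 edits works. Backtracking through the table gives one optimal edit sequence (4 edits):
  jjyzjfd → jfyzjfd (sub j→f @2)
  jfyzjfd → jfynzjfd (ins n @4)
  jfynzjfd → jfynzjgd (sub f→g @7)
  jfynzjgd → jfynzjgr (sub d→r @8)
Edit distance = 4.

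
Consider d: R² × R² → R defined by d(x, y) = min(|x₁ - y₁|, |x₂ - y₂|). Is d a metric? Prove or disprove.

No. d fails identity of indiscernibles: take x = (-3, 0) and y = (-3, 9). Then d(x,y) = min(|-3 - (-3)|, |0 - 9|) = min(0, 9) = 0, yet x ≠ y.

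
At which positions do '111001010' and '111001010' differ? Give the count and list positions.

Differing positions: none. Hamming distance = 0.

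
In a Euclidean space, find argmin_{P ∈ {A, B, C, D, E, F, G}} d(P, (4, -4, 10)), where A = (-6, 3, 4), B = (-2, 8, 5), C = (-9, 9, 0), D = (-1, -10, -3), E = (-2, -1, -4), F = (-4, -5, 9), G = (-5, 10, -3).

Distances: d(A) ≈ 13.6015, d(B) ≈ 14.3178, d(C) ≈ 20.9284, d(D) ≈ 15.1658, d(E) ≈ 15.5242, d(F) ≈ 8.124, d(G) ≈ 21.1187. Nearest: F = (-4, -5, 9) with distance 8.124.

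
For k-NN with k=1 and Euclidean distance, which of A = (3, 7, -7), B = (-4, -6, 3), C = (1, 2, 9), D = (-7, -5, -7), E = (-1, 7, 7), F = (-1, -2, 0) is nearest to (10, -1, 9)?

Distances: d(A) ≈ 19.2094, d(B) ≈ 16.0312, d(C) ≈ 9.4868, d(D) ≈ 23.6854, d(E) ≈ 13.7477, d(F) ≈ 14.2478. Nearest: C = (1, 2, 9) with distance 9.4868.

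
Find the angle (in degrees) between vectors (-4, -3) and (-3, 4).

With u = (-4, -3), v = (-3, 4):
u·v = (-4)·(-3) + (-3)·4 = 12 + (-12) = 0.
|u| = √((-4)² + (-3)²) = √25, |v| = √((-3)² + 4²) = √25, so |u||v| = √(25·25) = √625 = 25.
cos θ = (u·v)/(|u||v|) = 0/25 = 0 (the vectors are orthogonal)
θ = arccos(0) = 90°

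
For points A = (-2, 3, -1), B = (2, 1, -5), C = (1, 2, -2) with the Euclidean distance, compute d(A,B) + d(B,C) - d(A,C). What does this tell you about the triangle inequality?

d(A,B) = √(4² + 2² + 4²) = √36 = 6, d(B,C) = √(1² + 1² + 3²) = √11 ≈ 3.3166, d(A,C) = √(3² + 1² + 1²) = √11 ≈ 3.3166.
d(A,B) + d(B,C) - d(A,C) = 6 + 3.3166 - 3.3166 = 9.3166 - 3.3166 = 6. This is ≥ 0, so the triangle inequality holds for these points.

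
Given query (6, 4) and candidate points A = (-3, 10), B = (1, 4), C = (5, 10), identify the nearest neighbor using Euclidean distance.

Distances: d(A) ≈ 10.8167, d(B) = 5, d(C) ≈ 6.0828. Nearest: B = (1, 4) with distance 5.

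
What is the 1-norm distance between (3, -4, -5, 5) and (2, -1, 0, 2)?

Σ|x_i - y_i| = |3 - 2| + |-4 - (-1)| + |-5 - 0| + |5 - 2| = 1 + 3 + 5 + 3 = 12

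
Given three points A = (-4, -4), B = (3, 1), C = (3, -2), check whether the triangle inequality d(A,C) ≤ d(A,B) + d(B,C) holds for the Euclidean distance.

d(A,B) = √(7² + 5²) = √74 ≈ 8.6023, d(B,C) = √(0² + 3²) = √9 = 3, d(A,C) = √(7² + 2²) = √53 ≈ 7.2801.
d(A,C) ≈ 7.2801 ≤ 8.6023 + 3 = 11.6023. Triangle inequality is satisfied.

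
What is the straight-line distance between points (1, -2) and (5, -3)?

√(Σ(x_i - y_i)²) = √((1 - 5)² + (-2 - (-3))²)
= √((-4)² + 1²) = √(16 + 1) = √17 ≈ 4.1231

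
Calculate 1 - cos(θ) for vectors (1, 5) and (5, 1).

With u = (1, 5), v = (5, 1):
u·v = 1·5 + 5·1 = 5 + 5 = 10.
|u| = √(1² + 5²) = √26, |v| = √(5² + 1²) = √26, so |u||v| = √(26·26) = √676 = 26.
cos θ = (u·v)/(|u||v|) = 10/26 ≈ 0.3846
Cosine distance = 1 - cos θ ≈ 1 - 0.3846 = 0.6154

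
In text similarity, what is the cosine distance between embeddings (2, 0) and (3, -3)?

With u = (2, 0), v = (3, -3):
u·v = 2·3 + 0·(-3) = 6 + 0 = 6.
|u| = √(2² + 0²) = √4, |v| = √(3² + (-3)²) = √18, so |u||v| = √(4·18) = √72.
cos θ = (u·v)/(|u||v|) = 6/√72 ≈ 0.7071
Cosine distance = 1 - cos θ ≈ 1 - 0.7071 = 0.2929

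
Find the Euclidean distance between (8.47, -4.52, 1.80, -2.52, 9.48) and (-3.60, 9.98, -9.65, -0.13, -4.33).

√(Σ(x_i - y_i)²) = √((8.47 - (-3.6))² + (-4.52 - 9.98)² + (1.8 - (-9.65))² + (-2.52 - (-0.13))² + (9.48 - (-4.33))²)
= √(12.07² + (-14.5)² + 11.45² + (-2.39)² + 13.81²) = √(145.6849 + 210.25 + 131.1025 + 5.7121 + 190.7161) = √683.4656 ≈ 26.1432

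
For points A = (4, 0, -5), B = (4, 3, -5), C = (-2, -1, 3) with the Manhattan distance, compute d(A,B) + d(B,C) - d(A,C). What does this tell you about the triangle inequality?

d(A,B) = 0 + 3 + 0 = 3, d(B,C) = 6 + 4 + 8 = 18, d(A,C) = 6 + 1 + 8 = 15.
d(A,B) + d(B,C) - d(A,C) = 3 + 18 - 15 = 21 - 15 = 6. This is ≥ 0, so the triangle inequality holds for these points.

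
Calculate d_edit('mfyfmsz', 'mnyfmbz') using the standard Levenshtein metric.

Let D[i][j] be the edit distance between the first i characters of 'mfyfmsz' and the first j characters of 'mnyfmbz', with D[i][0] = i, D[0][j] = j, and D[i][j] = D[i-1][j-1] if the characters match, else 1 + min(D[i-1][j], D[i][j-1], D[i-1][j-1]). Filling the table (rows: prefixes of 'mfyfmsz', columns: prefixes of 'mnyfmbz'):
     ε  m  n  y  f  m  b  z
  ε  0  1  2  3  4  5  6  7
  m  1  0  1  2  3  4  5  6
  f  2  1  1  2  2  3  4  5
  y  3  2  2  1  2  3  4  5
  f  4  3  3  2  1  2  3  4
  m  5  4  4  3  2  1  2  3
  s  6  5  5  4  3  2  2  3
  z  7  6  6  5  4  3  3  2
The bottom-right entry gives D[7][7] = 2, so no sequence of fewer than 2 edits works. Backtracking through the table gives one optimal edit sequence (2 edits):
  mfyfmsz → mnyfmsz (sub f→n @2)
  mnyfmsz → mnyfmbz (sub s→b @6)
Edit distance = 2.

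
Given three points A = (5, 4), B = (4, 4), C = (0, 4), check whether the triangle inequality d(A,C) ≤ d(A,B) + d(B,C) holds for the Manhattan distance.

d(A,B) = 1 + 0 = 1, d(B,C) = 4 + 0 = 4, d(A,C) = 5 + 0 = 5.
d(A,C) = 5 ≤ 1 + 4 = 5. Triangle inequality is satisfied.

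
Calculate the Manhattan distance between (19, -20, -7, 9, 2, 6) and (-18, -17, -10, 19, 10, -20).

Σ|x_i - y_i| = |19 - (-18)| + |-20 - (-17)| + |-7 - (-10)| + |9 - 19| + |2 - 10| + |6 - (-20)| = 37 + 3 + 3 + 10 + 8 + 26 = 87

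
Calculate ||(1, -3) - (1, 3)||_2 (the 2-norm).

(Σ|x_i - y_i|^2)^(1/2) = (|1 - 1|^2 + |-3 - 3|^2)^(1/2)
= (0^2 + 6^2)^(1/2) = (0 + 36)^(1/2) = (36)^(1/2) = 6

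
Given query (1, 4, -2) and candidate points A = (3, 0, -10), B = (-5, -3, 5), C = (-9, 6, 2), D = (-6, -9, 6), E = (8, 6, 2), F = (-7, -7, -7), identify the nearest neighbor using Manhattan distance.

Distances: d(A) = 14, d(B) = 20, d(C) = 16, d(D) = 28, d(E) = 13, d(F) = 24. Nearest: E = (8, 6, 2) with distance 13.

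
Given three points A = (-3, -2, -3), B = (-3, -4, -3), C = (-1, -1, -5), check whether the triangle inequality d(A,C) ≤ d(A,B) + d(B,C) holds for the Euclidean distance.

d(A,B) = √(0² + 2² + 0²) = √4 = 2, d(B,C) = √(2² + 3² + 2²) = √17 ≈ 4.1231, d(A,C) = √(2² + 1² + 2²) = √9 = 3.
d(A,C) = 3 ≤ 2 + 4.1231 = 6.1231. Triangle inequality is satisfied.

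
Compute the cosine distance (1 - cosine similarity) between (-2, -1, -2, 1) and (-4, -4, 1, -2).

With u = (-2, -1, -2, 1), v = (-4, -4, 1, -2):
u·v = (-2)·(-4) + (-1)·(-4) + (-2)·1 + 1·(-2) = 8 + 4 + (-2) + (-2) = 8.
|u| = √((-2)² + (-1)² + (-2)² + 1²) = √10, |v| = √((-4)² + (-4)² + 1² + (-2)²) = √37, so |u||v| = √(10·37) = √370.
cos θ = (u·v)/(|u||v|) = 8/√370 ≈ 0.4159
Cosine distance = 1 - cos θ ≈ 1 - 0.4159 = 0.5841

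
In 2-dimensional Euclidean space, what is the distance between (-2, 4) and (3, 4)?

√(Σ(x_i - y_i)²) = √((-2 - 3)² + (4 - 4)²)
= √((-5)² + 0²) = √(25 + 0) = √25 = 5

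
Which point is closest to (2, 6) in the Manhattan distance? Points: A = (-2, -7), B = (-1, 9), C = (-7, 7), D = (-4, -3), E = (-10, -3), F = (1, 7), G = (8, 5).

Distances: d(A) = 17, d(B) = 6, d(C) = 10, d(D) = 15, d(E) = 21, d(F) = 2, d(G) = 7. Nearest: F = (1, 7) with distance 2.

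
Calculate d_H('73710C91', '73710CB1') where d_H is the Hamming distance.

Differing positions: 7. Hamming distance = 1.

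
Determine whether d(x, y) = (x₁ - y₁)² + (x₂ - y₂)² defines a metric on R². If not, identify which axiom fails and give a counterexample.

No. The squared Euclidean distance fails the triangle inequality. Counterexample: x = (0, 0), y = (3, 1), z = (6, 2). d(x,z) = 6² + 2² = 40, but d(x,y) + d(y,z) = (3² + 1²) + (3² + 1²) = 10 + 10 = 20. Since 40 > 20, the triangle inequality is violated. (Note: √d, the ordinary Euclidean distance, IS a metric.)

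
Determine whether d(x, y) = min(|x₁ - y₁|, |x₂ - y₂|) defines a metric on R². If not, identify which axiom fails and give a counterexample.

No. d fails identity of indiscernibles: take x = (0, 0) and y = (0, 2). Then d(x,y) = min(|0 - 0|, |0 - 2|) = min(0, 2) = 0, yet x ≠ y.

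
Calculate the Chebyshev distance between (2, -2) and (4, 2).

max(|x_i - y_i|) = max(|2 - 4|, |-2 - 2|) = max(2, 4) = 4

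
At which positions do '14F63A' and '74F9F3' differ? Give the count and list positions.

Differing positions: 1, 4, 5, 6. Hamming distance = 4.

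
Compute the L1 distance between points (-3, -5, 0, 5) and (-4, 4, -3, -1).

Σ|x_i - y_i| = |-3 - (-4)| + |-5 - 4| + |0 - (-3)| + |5 - (-1)| = 1 + 9 + 3 + 6 = 19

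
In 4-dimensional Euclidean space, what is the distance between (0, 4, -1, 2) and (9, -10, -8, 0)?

√(Σ(x_i - y_i)²) = √((0 - 9)² + (4 - (-10))² + (-1 - (-8))² + (2 - 0)²)
= √((-9)² + 14² + 7² + 2²) = √(81 + 196 + 49 + 4) = √330 ≈ 18.1659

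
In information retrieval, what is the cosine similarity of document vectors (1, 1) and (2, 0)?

With u = (1, 1), v = (2, 0):
u·v = 1·2 + 1·0 = 2 + 0 = 2.
|u| = √(1² + 1²) = √2, |v| = √(2² + 0²) = √4, so |u||v| = √(2·4) = √8.
cos θ = (u·v)/(|u||v|) = 2/√8 ≈ 0.7071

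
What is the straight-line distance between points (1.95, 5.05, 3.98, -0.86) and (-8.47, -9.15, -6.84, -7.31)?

√(Σ(x_i - y_i)²) = √((1.95 - (-8.47))² + (5.05 - (-9.15))² + (3.98 - (-6.84))² + (-0.86 - (-7.31))²)
= √(10.42² + 14.2² + 10.82² + 6.45²) = √(108.5764 + 201.64 + 117.0724 + 41.6025) = √468.8913 ≈ 21.6539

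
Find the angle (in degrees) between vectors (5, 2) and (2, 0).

With u = (5, 2), v = (2, 0):
u·v = 5·2 + 2·0 = 10 + 0 = 10.
|u| = √(5² + 2²) = √29, |v| = √(2² + 0²) = √4, so |u||v| = √(29·4) = √116.
cos θ = (u·v)/(|u||v|) = 10/√116 ≈ 0.928477
θ = arccos(0.928477) ≈ 21.8°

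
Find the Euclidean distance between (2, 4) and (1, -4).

√(Σ(x_i - y_i)²) = √((2 - 1)² + (4 - (-4))²)
= √(1² + 8²) = √(1 + 64) = √65 ≈ 8.0623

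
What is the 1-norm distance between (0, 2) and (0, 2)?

Σ|x_i - y_i| = |0 - 0| + |2 - 2| = 0 + 0 = 0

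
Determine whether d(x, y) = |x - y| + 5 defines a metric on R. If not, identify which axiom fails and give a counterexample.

No. d fails identity of indiscernibles (specifically d(x,x) = 0): d(-6, -6) = |-6 - (-6)| + 5 = 0 + 5 = 5 ≠ 0.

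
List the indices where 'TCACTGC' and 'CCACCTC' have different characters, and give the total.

Differing positions: 1, 5, 6. Hamming distance = 3.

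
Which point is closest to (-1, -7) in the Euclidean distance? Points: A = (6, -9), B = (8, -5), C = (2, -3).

Distances: d(A) ≈ 7.2801, d(B) ≈ 9.2195, d(C) = 5. Nearest: C = (2, -3) with distance 5.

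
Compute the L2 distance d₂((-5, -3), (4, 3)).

√(Σ(x_i - y_i)²) = √((-5 - 4)² + (-3 - 3)²)
= √((-9)² + (-6)²) = √(81 + 36) = √117 ≈ 10.8167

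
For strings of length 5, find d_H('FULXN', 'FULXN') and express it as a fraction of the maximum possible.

Differing positions: none. Hamming distance = 0. The maximum possible Hamming distance for length-5 strings is 5, so d_H/5 = 0/5 = 0.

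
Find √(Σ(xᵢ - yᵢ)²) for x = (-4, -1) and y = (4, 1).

√(Σ(x_i - y_i)²) = √((-4 - 4)² + (-1 - 1)²)
= √((-8)² + (-2)²) = √(64 + 4) = √68 ≈ 8.2462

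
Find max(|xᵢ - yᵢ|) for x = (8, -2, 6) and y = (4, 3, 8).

max(|x_i - y_i|) = max(|8 - 4|, |-2 - 3|, |6 - 8|) = max(4, 5, 2) = 5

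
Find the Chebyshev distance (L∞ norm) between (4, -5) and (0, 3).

max(|x_i - y_i|) = max(|4 - 0|, |-5 - 3|) = max(4, 8) = 8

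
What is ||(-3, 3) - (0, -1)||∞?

max(|x_i - y_i|) = max(|-3 - 0|, |3 - (-1)|) = max(3, 4) = 4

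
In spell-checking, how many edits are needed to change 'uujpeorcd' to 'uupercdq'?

Let D[i][j] be the edit distance between the first i characters of 'uujpeorcd' and the first j characters of 'uupercdq', with D[i][0] = i, D[0][j] = j, and D[i][j] = D[i-1][j-1] if the characters match, else 1 + min(D[i-1][j], D[i][j-1], D[i-1][j-1]). Filling the table (rows: prefixes of 'uujpeorcd', columns: prefixes of 'uupercdq'):
     ε  u  u  p  e  r  c  d  q
  ε  0  1  2  3  4  5  6  7  8
  u  1  0  1  2  3  4  5  6  7
  u  2  1  0  1  2  3  4  5  6
  j  3  2  1  1  2  3  4  5  6
  p  4  3  2  1  2  3  4  5  6
  e  5  4  3  2  1  2  3  4  5
  o  6  5  4  3  2  2  3  4  5
  r  7  6  5  4  3  2  3  4  5
  c  8  7  6  5  4  3  2  3  4
  d  9  8  7  6  5  4  3  2  3
The bottom-right entry gives D[9][8] = 3, so no sequence of fewer than 3 edits works. Backtracking through the table gives one optimal edit sequence (3 edits):
  uujpeorcd → uupeorcd (del j @3)
  uupeorcd → uupercd (del o @5)
  uupercd → uupercdq (ins q @8)
Edit distance = 3.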